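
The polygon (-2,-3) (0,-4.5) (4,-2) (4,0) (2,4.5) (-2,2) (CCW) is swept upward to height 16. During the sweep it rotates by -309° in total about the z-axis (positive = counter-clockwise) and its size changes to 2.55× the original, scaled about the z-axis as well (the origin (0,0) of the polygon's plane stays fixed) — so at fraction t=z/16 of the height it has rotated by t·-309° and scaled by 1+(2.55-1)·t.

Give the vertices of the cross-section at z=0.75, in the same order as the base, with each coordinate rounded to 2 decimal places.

Cross-section at z=0.75: (-2.88,-2.58) (-1.21,-4.67) (3.62,-3.15) (4.15,-1.07) (3.28,4.14) (-1.54,2.61)

t = z/height = 0.75/16 = 0.046875
s = 1 + (scale-1)·z/height = 1 + (2.55-1)·0.75/16 = 1.072656
θ = twist·z/height = -309°·0.75/16 = -14.4844° = -0.252800 rad
cos θ = 0.968216, sin θ = -0.250116 (intermediates below are computed at full precision and shown rounded to 5 d.p.)
v1: (-2,-3) → rotate → (-2.68678,-2.40442) → ×s → (-2.88199,-2.57911) → (-2.88,-2.58)
v2: (0,-4.5) → rotate → (-1.12552,-4.35697) → ×s → (-1.20730,-4.67353) → (-1.21,-4.67)
v3: (4,-2) → rotate → (3.37263,-2.93690) → ×s → (3.61767,-3.15028) → (3.62,-3.15)
v4: (4,0) → rotate → (3.87286,-1.00046) → ×s → (4.15425,-1.07315) → (4.15,-1.07)
v5: (2,4.5) → rotate → (3.06195,3.85674) → ×s → (3.28442,4.13696) → (3.28,4.14)
v6: (-2,2) → rotate → (-1.43620,2.43666) → ×s → (-1.54055,2.61370) → (-1.54,2.61)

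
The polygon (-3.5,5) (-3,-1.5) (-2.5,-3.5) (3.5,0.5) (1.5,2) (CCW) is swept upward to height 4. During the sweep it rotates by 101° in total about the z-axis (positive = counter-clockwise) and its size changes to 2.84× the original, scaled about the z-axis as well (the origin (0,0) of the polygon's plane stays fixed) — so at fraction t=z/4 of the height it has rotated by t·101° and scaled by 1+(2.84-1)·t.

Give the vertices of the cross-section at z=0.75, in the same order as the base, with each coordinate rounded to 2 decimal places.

t = z/height = 0.75/4 = 0.1875
s = 1 + (scale-1)·z/height = 1 + (2.84-1)·0.75/4 = 1.345000
θ = twist·z/height = 101°·0.75/4 = 18.9375° = 0.330522 rad
cos θ = 0.945873, sin θ = 0.324537 (intermediates below are computed at full precision and shown rounded to 5 d.p.)
v1: (-3.5,5) → rotate → (-4.93324,3.59349) → ×s → (-6.63521,4.83324) → (-6.64,4.83)
v2: (-3,-1.5) → rotate → (-2.35081,-2.39242) → ×s → (-3.16185,-3.21780) → (-3.16,-3.22)
v3: (-2.5,-3.5) → rotate → (-1.22880,-4.12190) → ×s → (-1.65274,-5.54395) → (-1.65,-5.54)
v4: (3.5,0.5) → rotate → (3.14829,1.60881) → ×s → (4.23445,2.16386) → (4.23,2.16)
v5: (1.5,2) → rotate → (0.76974,2.37855) → ×s → (1.03530,3.19915) → (1.04,3.20)

Cross-section at z=0.75: (-6.64,4.83) (-3.16,-3.22) (-1.65,-5.54) (4.23,2.16) (1.04,3.20)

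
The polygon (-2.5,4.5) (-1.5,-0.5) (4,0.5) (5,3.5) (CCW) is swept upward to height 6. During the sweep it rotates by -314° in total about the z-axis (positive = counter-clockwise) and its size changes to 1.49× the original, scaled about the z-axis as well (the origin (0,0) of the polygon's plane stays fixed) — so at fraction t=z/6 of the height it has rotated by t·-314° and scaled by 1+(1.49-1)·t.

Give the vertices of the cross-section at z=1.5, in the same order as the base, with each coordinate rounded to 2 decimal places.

Cross-section at z=1.5: (4.39,3.76) (-0.89,1.54) (1.45,-4.29) (4.97,-4.72)

t = z/height = 1.5/6 = 0.25
s = 1 + (scale-1)·z/height = 1 + (1.49-1)·1.5/6 = 1.122500
θ = twist·z/height = -314°·1.5/6 = -78.5000° = -1.370083 rad
cos θ = 0.199368, sin θ = -0.979925 (intermediates below are computed at full precision and shown rounded to 5 d.p.)
v1: (-2.5,4.5) → rotate → (3.91124,3.34697) → ×s → (4.39037,3.75697) → (4.39,3.76)
v2: (-1.5,-0.5) → rotate → (-0.78901,1.37020) → ×s → (-0.88567,1.53805) → (-0.89,1.54)
v3: (4,0.5) → rotate → (1.28743,-3.82001) → ×s → (1.44514,-4.28797) → (1.45,-4.29)
v4: (5,3.5) → rotate → (4.42658,-4.20184) → ×s → (4.96883,-4.71656) → (4.97,-4.72)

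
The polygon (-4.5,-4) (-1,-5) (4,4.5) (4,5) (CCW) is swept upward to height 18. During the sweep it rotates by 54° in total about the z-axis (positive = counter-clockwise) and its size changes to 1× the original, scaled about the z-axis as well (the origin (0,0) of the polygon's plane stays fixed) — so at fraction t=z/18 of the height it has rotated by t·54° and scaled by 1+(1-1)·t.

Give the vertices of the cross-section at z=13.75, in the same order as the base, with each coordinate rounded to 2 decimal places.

t = z/height = 13.75/18 = 0.763889
s = 1 + (scale-1)·z/height = 1 + (1-1)·13.75/18 = 1.000000
θ = twist·z/height = 54°·13.75/18 = 41.2500° = 0.719948 rad
cos θ = 0.751840, sin θ = 0.659346 (intermediates below are computed at full precision and shown rounded to 5 d.p.)
v1: (-4.5,-4) → rotate → (-0.74590,-5.97442) → ×s → (-0.74590,-5.97442) → (-0.75,-5.97)
v2: (-1,-5) → rotate → (2.54489,-4.41854) → ×s → (2.54489,-4.41854) → (2.54,-4.42)
v3: (4,4.5) → rotate → (0.04030,6.02066) → ×s → (0.04030,6.02066) → (0.04,6.02)
v4: (4,5) → rotate → (-0.28937,6.39658) → ×s → (-0.28937,6.39658) → (-0.29,6.40)

Cross-section at z=13.75: (-0.75,-5.97) (2.54,-4.42) (0.04,6.02) (-0.29,6.40)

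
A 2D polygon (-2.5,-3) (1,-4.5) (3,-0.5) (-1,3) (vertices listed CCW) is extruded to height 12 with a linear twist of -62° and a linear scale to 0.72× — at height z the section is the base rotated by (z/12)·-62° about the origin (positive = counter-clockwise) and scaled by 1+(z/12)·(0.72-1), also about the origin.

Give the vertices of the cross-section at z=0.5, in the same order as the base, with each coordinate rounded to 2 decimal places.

t = z/height = 0.5/12 = 0.0416667
s = 1 + (scale-1)·z/height = 1 + (0.72-1)·0.5/12 = 0.988333
θ = twist·z/height = -62°·0.5/12 = -2.5833° = -0.045088 rad
cos θ = 0.998984, sin θ = -0.045072 (intermediates below are computed at full precision and shown rounded to 5 d.p.)
v1: (-2.5,-3) → rotate → (-2.63268,-2.88427) → ×s → (-2.60196,-2.85062) → (-2.60,-2.85)
v2: (1,-4.5) → rotate → (0.79616,-4.54050) → ×s → (0.78687,-4.48753) → (0.79,-4.49)
v3: (3,-0.5) → rotate → (2.97441,-0.63471) → ×s → (2.93971,-0.62730) → (2.94,-0.63)
v4: (-1,3) → rotate → (-0.86377,3.04202) → ×s → (-0.85369,3.00653) → (-0.85,3.01)

Cross-section at z=0.5: (-2.60,-2.85) (0.79,-4.49) (2.94,-0.63) (-0.85,3.01)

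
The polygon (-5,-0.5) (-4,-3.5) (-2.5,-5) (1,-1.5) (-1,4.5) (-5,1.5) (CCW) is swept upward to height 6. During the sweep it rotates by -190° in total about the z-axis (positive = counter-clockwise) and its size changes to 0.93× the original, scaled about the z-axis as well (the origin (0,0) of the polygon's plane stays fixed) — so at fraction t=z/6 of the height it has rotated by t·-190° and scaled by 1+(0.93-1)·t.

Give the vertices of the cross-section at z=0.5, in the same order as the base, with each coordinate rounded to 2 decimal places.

t = z/height = 0.5/6 = 0.0833333
s = 1 + (scale-1)·z/height = 1 + (0.93-1)·0.5/6 = 0.994167
θ = twist·z/height = -190°·0.5/6 = -15.8333° = -0.276344 rad
cos θ = 0.962059, sin θ = -0.272840 (intermediates below are computed at full precision and shown rounded to 5 d.p.)
v1: (-5,-0.5) → rotate → (-4.94672,0.88317) → ×s → (-4.91786,0.87802) → (-4.92,0.88)
v2: (-4,-3.5) → rotate → (-4.80318,-2.27585) → ×s → (-4.77516,-2.26257) → (-4.78,-2.26)
v3: (-2.5,-5) → rotate → (-3.76935,-4.12820) → ×s → (-3.74736,-4.10412) → (-3.75,-4.10)
v4: (1,-1.5) → rotate → (0.55280,-1.71593) → ×s → (0.54957,-1.70592) → (0.55,-1.71)
v5: (-1,4.5) → rotate → (0.26572,4.60211) → ×s → (0.26417,4.57526) → (0.26,4.58)
v6: (-5,1.5) → rotate → (-4.40104,2.80729) → ×s → (-4.37536,2.79091) → (-4.38,2.79)

Cross-section at z=0.5: (-4.92,0.88) (-4.78,-2.26) (-3.75,-4.10) (0.55,-1.71) (0.26,4.58) (-4.38,2.79)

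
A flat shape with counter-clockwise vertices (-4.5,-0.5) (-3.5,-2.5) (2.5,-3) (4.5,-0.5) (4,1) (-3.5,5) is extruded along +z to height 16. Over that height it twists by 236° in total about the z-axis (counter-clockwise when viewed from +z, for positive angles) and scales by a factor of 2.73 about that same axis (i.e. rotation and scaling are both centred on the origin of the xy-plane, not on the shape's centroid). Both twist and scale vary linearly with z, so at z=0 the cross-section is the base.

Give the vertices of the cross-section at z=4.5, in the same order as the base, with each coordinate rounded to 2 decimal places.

t = z/height = 4.5/16 = 0.28125
s = 1 + (scale-1)·z/height = 1 + (2.73-1)·4.5/16 = 1.486563
θ = twist·z/height = 236°·4.5/16 = 66.3750° = 1.158462 rad
cos θ = 0.400749, sin θ = 0.916188 (intermediates below are computed at full precision and shown rounded to 5 d.p.)
v1: (-4.5,-0.5) → rotate → (-1.34528,-4.32322) → ×s → (-1.99984,-6.42674) → (-2.00,-6.43)
v2: (-3.5,-2.5) → rotate → (0.88785,-4.20853) → ×s → (1.31984,-6.25624) → (1.32,-6.26)
v3: (2.5,-3) → rotate → (3.75044,1.08822) → ×s → (5.57526,1.61771) → (5.58,1.62)
v4: (4.5,-0.5) → rotate → (2.26146,3.92247) → ×s → (3.36181,5.83100) → (3.36,5.83)
v5: (4,1) → rotate → (0.68681,4.06550) → ×s → (1.02098,6.04362) → (1.02,6.04)
v6: (-3.5,5) → rotate → (-5.98356,-1.20291) → ×s → (-8.89494,-1.78821) → (-8.89,-1.79)

Cross-section at z=4.5: (-2.00,-6.43) (1.32,-6.26) (5.58,1.62) (3.36,5.83) (1.02,6.04) (-8.89,-1.79)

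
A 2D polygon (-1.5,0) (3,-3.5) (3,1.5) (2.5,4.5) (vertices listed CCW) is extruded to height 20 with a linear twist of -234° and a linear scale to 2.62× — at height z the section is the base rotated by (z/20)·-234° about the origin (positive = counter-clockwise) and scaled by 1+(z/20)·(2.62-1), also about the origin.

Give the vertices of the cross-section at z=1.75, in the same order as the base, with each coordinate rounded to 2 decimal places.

Cross-section at z=1.75: (-1.60,0.60) (1.81,-4.94) (3.81,0.41) (4.47,3.81)

t = z/height = 1.75/20 = 0.0875
s = 1 + (scale-1)·z/height = 1 + (2.62-1)·1.75/20 = 1.141750
θ = twist·z/height = -234°·1.75/20 = -20.4750° = -0.357356 rad
cos θ = 0.936825, sin θ = -0.349799 (intermediates below are computed at full precision and shown rounded to 5 d.p.)
v1: (-1.5,0) → rotate → (-1.40524,0.52470) → ×s → (-1.60443,0.59907) → (-1.60,0.60)
v2: (3,-3.5) → rotate → (1.58618,-4.32828) → ×s → (1.81102,-4.94182) → (1.81,-4.94)
v3: (3,1.5) → rotate → (3.33517,0.35584) → ×s → (3.80793,0.40628) → (3.81,0.41)
v4: (2.5,4.5) → rotate → (3.91616,3.34122) → ×s → (4.47127,3.81483) → (4.47,3.81)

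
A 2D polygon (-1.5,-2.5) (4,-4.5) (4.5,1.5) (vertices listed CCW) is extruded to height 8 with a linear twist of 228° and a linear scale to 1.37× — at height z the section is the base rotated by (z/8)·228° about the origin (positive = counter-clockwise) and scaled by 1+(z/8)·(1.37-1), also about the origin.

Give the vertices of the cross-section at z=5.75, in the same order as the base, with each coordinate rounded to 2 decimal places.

Cross-section at z=5.75: (2.70,2.51) (-3.28,6.88) (-6.00,-0.24)

t = z/height = 5.75/8 = 0.71875
s = 1 + (scale-1)·z/height = 1 + (1.37-1)·5.75/8 = 1.265938
θ = twist·z/height = 228°·5.75/8 = 163.8750° = 2.860158 rad
cos θ = -0.960658, sin θ = 0.277734 (intermediates below are computed at full precision and shown rounded to 5 d.p.)
v1: (-1.5,-2.5) → rotate → (2.13532,1.98504) → ×s → (2.70318,2.51294) → (2.70,2.51)
v2: (4,-4.5) → rotate → (-2.59283,5.43390) → ×s → (-3.28236,6.87897) → (-3.28,6.88)
v3: (4.5,1.5) → rotate → (-4.73956,-0.19118) → ×s → (-5.99999,-0.24203) → (-6.00,-0.24)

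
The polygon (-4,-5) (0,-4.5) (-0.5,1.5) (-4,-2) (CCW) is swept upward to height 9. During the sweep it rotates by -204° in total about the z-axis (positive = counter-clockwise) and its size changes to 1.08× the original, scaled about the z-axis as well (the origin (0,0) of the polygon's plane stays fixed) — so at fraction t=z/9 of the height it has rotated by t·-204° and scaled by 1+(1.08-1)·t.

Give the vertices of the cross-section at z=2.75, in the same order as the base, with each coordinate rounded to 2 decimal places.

t = z/height = 2.75/9 = 0.305556
s = 1 + (scale-1)·z/height = 1 + (1.08-1)·2.75/9 = 1.024444
θ = twist·z/height = -204°·2.75/9 = -62.3333° = -1.087922 rad
cos θ = 0.464327, sin θ = -0.885664 (intermediates below are computed at full precision and shown rounded to 5 d.p.)
v1: (-4,-5) → rotate → (-6.28563,1.22102) → ×s → (-6.43928,1.25087) → (-6.44,1.25)
v2: (0,-4.5) → rotate → (-3.98549,-2.08947) → ×s → (-4.08291,-2.14055) → (-4.08,-2.14)
v3: (-0.5,1.5) → rotate → (1.09633,1.13932) → ×s → (1.12313,1.16717) → (1.12,1.17)
v4: (-4,-2) → rotate → (-3.62864,2.61400) → ×s → (-3.71734,2.67790) → (-3.72,2.68)

Cross-section at z=2.75: (-6.44,1.25) (-4.08,-2.14) (1.12,1.17) (-3.72,2.68)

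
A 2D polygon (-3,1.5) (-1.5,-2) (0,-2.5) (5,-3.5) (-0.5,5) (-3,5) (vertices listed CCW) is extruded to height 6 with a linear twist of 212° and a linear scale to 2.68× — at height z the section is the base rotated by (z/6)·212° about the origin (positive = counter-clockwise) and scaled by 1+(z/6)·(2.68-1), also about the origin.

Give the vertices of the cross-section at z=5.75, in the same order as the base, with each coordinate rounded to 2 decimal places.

t = z/height = 5.75/6 = 0.958333
s = 1 + (scale-1)·z/height = 1 + (2.68-1)·5.75/6 = 2.610000
θ = twist·z/height = 212°·5.75/6 = 203.1667° = 3.545927 rad
cos θ = -0.919364, sin θ = -0.393407 (intermediates below are computed at full precision and shown rounded to 5 d.p.)
v1: (-3,1.5) → rotate → (3.34820,-0.19883) → ×s → (8.73881,-0.51893) → (8.74,-0.52)
v2: (-1.5,-2) → rotate → (0.59223,2.42884) → ×s → (1.54573,6.33927) → (1.55,6.34)
v3: (0,-2.5) → rotate → (-0.98352,2.29841) → ×s → (-2.56698,5.99885) → (-2.57,6.00)
v4: (5,-3.5) → rotate → (-5.97375,1.25074) → ×s → (-15.59148,3.26443) → (-15.59,3.26)
v5: (-0.5,5) → rotate → (2.42672,-4.40012) → ×s → (6.33373,-11.48431) → (6.33,-11.48)
v6: (-3,5) → rotate → (4.72513,-3.41660) → ×s → (12.33259,-8.91733) → (12.33,-8.92)

Cross-section at z=5.75: (8.74,-0.52) (1.55,6.34) (-2.57,6.00) (-15.59,3.26) (6.33,-11.48) (12.33,-8.92)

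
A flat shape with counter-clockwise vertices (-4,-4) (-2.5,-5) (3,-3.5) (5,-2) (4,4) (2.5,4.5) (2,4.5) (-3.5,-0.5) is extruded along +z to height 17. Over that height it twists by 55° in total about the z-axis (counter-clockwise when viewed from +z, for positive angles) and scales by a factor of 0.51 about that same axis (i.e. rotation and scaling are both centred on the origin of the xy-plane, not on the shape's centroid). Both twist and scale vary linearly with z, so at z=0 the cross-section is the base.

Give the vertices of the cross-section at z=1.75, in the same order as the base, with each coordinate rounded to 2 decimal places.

t = z/height = 1.75/17 = 0.102941
s = 1 + (scale-1)·z/height = 1 + (0.51-1)·1.75/17 = 0.949559
θ = twist·z/height = 55°·1.75/17 = 5.6618° = 0.098816 rad
cos θ = 0.995122, sin θ = 0.098656 (intermediates below are computed at full precision and shown rounded to 5 d.p.)
v1: (-4,-4) → rotate → (-3.58586,-4.37511) → ×s → (-3.40499,-4.15442) → (-3.40,-4.15)
v2: (-2.5,-5) → rotate → (-1.99453,-5.22225) → ×s → (-1.89392,-4.95883) → (-1.89,-4.96)
v3: (3,-3.5) → rotate → (3.33066,-3.18696) → ×s → (3.16266,-3.02620) → (3.16,-3.03)
v4: (5,-2) → rotate → (5.17292,-1.49696) → ×s → (4.91199,-1.42146) → (4.91,-1.42)
v5: (4,4) → rotate → (3.58586,4.37511) → ×s → (3.40499,4.15442) → (3.40,4.15)
v6: (2.5,4.5) → rotate → (2.04385,4.72469) → ×s → (1.94076,4.48637) → (1.94,4.49)
v7: (2,4.5) → rotate → (1.54629,4.67536) → ×s → (1.46830,4.43953) → (1.47,4.44)
v8: (-3.5,-0.5) → rotate → (-3.43360,-0.84286) → ×s → (-3.26040,-0.80034) → (-3.26,-0.80)

Cross-section at z=1.75: (-3.40,-4.15) (-1.89,-4.96) (3.16,-3.03) (4.91,-1.42) (3.40,4.15) (1.94,4.49) (1.47,4.44) (-3.26,-0.80)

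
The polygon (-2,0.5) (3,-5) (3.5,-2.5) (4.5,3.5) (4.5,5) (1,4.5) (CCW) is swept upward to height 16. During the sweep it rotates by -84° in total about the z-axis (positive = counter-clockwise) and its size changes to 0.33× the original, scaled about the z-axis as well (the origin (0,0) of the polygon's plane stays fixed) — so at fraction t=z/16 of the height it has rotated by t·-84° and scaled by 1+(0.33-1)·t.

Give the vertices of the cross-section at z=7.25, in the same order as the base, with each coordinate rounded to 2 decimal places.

Cross-section at z=7.25: (-0.88,1.13) (-0.50,-4.03) (0.85,-2.87) (3.97,-0.01) (4.61,0.81) (2.48,2.04)

t = z/height = 7.25/16 = 0.453125
s = 1 + (scale-1)·z/height = 1 + (0.33-1)·7.25/16 = 0.696406
θ = twist·z/height = -84°·7.25/16 = -38.0625° = -0.664316 rad
cos θ = 0.787339, sin θ = -0.616521 (intermediates below are computed at full precision and shown rounded to 5 d.p.)
v1: (-2,0.5) → rotate → (-1.26642,1.62671) → ×s → (-0.88194,1.13285) → (-0.88,1.13)
v2: (3,-5) → rotate → (-0.72059,-5.78626) → ×s → (-0.50182,-4.02958) → (-0.50,-4.03)
v3: (3.5,-2.5) → rotate → (1.21438,-4.12617) → ×s → (0.84570,-2.87349) → (0.85,-2.87)
v4: (4.5,3.5) → rotate → (5.70085,-0.01866) → ×s → (3.97011,-0.01299) → (3.97,-0.01)
v5: (4.5,5) → rotate → (6.62563,1.16235) → ×s → (4.61413,0.80947) → (4.61,0.81)
v6: (1,4.5) → rotate → (3.56168,2.92650) → ×s → (2.48038,2.03804) → (2.48,2.04)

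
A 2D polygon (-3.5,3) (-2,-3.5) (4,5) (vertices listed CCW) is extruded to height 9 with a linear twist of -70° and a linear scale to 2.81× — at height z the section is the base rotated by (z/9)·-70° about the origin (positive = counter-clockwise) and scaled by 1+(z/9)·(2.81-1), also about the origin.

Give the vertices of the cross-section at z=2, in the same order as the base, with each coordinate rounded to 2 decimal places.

t = z/height = 2/9 = 0.222222
s = 1 + (scale-1)·z/height = 1 + (2.81-1)·2/9 = 1.402222
θ = twist·z/height = -70°·2/9 = -15.5556° = -0.271496 rad
cos θ = 0.963371, sin θ = -0.268173 (intermediates below are computed at full precision and shown rounded to 5 d.p.)
v1: (-3.5,3) → rotate → (-2.56728,3.82872) → ×s → (-3.59990,5.36871) → (-3.60,5.37)
v2: (-2,-3.5) → rotate → (-2.86535,-2.83545) → ×s → (-4.01785,-3.97593) → (-4.02,-3.98)
v3: (4,5) → rotate → (5.19435,3.74416) → ×s → (7.28363,5.25015) → (7.28,5.25)

Cross-section at z=2: (-3.60,5.37) (-4.02,-3.98) (7.28,5.25)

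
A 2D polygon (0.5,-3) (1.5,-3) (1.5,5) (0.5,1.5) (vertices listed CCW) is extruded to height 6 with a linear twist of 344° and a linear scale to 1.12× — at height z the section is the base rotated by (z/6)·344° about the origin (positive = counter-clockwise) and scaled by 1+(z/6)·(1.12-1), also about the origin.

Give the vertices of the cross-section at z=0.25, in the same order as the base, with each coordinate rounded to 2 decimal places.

Cross-section at z=0.25: (1.23,-2.80) (2.21,-2.55) (0.22,5.24) (0.11,1.58)

t = z/height = 0.25/6 = 0.0416667
s = 1 + (scale-1)·z/height = 1 + (1.12-1)·0.25/6 = 1.005000
θ = twist·z/height = 344°·0.25/6 = 14.3333° = 0.250164 rad
cos θ = 0.968872, sin θ = 0.247563 (intermediates below are computed at full precision and shown rounded to 5 d.p.)
v1: (0.5,-3) → rotate → (1.22712,-2.78283) → ×s → (1.23326,-2.79675) → (1.23,-2.80)
v2: (1.5,-3) → rotate → (2.19600,-2.53527) → ×s → (2.20698,-2.54795) → (2.21,-2.55)
v3: (1.5,5) → rotate → (0.21549,5.21570) → ×s → (0.21657,5.24178) → (0.22,5.24)
v4: (0.5,1.5) → rotate → (0.11309,1.57709) → ×s → (0.11366,1.58497) → (0.11,1.58)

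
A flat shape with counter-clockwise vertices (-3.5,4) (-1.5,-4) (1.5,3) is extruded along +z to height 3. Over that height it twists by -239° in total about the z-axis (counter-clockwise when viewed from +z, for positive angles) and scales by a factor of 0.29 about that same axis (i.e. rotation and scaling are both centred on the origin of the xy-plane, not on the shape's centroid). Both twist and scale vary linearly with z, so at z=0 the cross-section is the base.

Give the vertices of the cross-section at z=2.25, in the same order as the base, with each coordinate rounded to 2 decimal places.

t = z/height = 2.25/3 = 0.75
s = 1 + (scale-1)·z/height = 1 + (0.29-1)·2.25/3 = 0.467500
θ = twist·z/height = -239°·2.25/3 = -179.2500° = -3.128503 rad
cos θ = -0.999914, sin θ = -0.013090 (intermediates below are computed at full precision and shown rounded to 5 d.p.)
v1: (-3.5,4) → rotate → (3.55206,-3.95384) → ×s → (1.66059,-1.84842) → (1.66,-1.85)
v2: (-1.5,-4) → rotate → (1.44751,4.01929) → ×s → (0.67671,1.87902) → (0.68,1.88)
v3: (1.5,3) → rotate → (-1.46060,-3.01938) → ×s → (-0.68283,-1.41156) → (-0.68,-1.41)

Cross-section at z=2.25: (1.66,-1.85) (0.68,1.88) (-0.68,-1.41)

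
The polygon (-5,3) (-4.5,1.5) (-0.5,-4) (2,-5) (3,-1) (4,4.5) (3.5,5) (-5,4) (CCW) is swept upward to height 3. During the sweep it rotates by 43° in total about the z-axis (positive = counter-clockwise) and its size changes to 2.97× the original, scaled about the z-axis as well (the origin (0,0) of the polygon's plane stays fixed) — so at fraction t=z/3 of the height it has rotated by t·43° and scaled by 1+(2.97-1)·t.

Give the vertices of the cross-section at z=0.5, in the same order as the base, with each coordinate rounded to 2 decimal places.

Cross-section at z=0.5: (-7.09,3.13) (-6.18,1.23) (0.00,-5.35) (3.46,-6.26) (4.12,-0.82) (4.53,6.59) (3.78,7.17) (-7.25,4.44)

t = z/height = 0.5/3 = 0.166667
s = 1 + (scale-1)·z/height = 1 + (2.97-1)·0.5/3 = 1.328333
θ = twist·z/height = 43°·0.5/3 = 7.1667° = 0.125082 rad
cos θ = 0.992187, sin θ = 0.124756 (intermediates below are computed at full precision and shown rounded to 5 d.p.)
v1: (-5,3) → rotate → (-5.33521,2.35278) → ×s → (-7.08693,3.12528) → (-7.09,3.13)
v2: (-4.5,1.5) → rotate → (-4.65198,0.92688) → ×s → (-6.17938,1.23120) → (-6.18,1.23)
v3: (-0.5,-4) → rotate → (0.00293,-4.03113) → ×s → (0.00389,-5.35468) → (0.00,-5.35)
v4: (2,-5) → rotate → (2.60816,-4.71143) → ×s → (3.46450,-6.25834) → (3.46,-6.26)
v5: (3,-1) → rotate → (3.10132,-0.61792) → ×s → (4.11958,-0.82080) → (4.12,-0.82)
v6: (4,4.5) → rotate → (3.40735,4.96387) → ×s → (4.52609,6.59367) → (4.53,6.59)
v7: (3.5,5) → rotate → (2.84888,5.39758) → ×s → (3.78426,7.16979) → (3.78,7.17)
v8: (-5,4) → rotate → (-5.45996,3.34497) → ×s → (-7.25265,4.44323) → (-7.25,4.44)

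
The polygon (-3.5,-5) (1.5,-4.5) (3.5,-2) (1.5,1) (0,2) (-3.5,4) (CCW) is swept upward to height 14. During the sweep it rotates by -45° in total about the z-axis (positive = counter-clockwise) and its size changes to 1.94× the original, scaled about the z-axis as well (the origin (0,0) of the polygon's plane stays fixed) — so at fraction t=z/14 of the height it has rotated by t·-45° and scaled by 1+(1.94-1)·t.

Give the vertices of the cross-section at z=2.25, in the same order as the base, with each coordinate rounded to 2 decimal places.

Cross-section at z=2.25: (-4.72,-5.20) (1.06,-5.36) (3.71,-2.79) (1.86,0.92) (0.29,2.28) (-3.42,5.07)

t = z/height = 2.25/14 = 0.160714
s = 1 + (scale-1)·z/height = 1 + (1.94-1)·2.25/14 = 1.151071
θ = twist·z/height = -45°·2.25/14 = -7.2321° = -0.126225 rad
cos θ = 0.992044, sin θ = -0.125890 (intermediates below are computed at full precision and shown rounded to 5 d.p.)
v1: (-3.5,-5) → rotate → (-4.10160,-4.51961) → ×s → (-4.72124,-5.20239) → (-4.72,-5.20)
v2: (1.5,-4.5) → rotate → (0.92156,-4.65303) → ×s → (1.06078,-5.35597) → (1.06,-5.36)
v3: (3.5,-2) → rotate → (3.22038,-2.42470) → ×s → (3.70688,-2.79101) → (3.71,-2.79)
v4: (1.5,1) → rotate → (1.61396,0.80321) → ×s → (1.85778,0.92455) → (1.86,0.92)
v5: (0,2) → rotate → (0.25178,1.98409) → ×s → (0.28982,2.28383) → (0.29,2.28)
v6: (-3.5,4) → rotate → (-2.96860,4.40879) → ×s → (-3.41707,5.07483) → (-3.42,5.07)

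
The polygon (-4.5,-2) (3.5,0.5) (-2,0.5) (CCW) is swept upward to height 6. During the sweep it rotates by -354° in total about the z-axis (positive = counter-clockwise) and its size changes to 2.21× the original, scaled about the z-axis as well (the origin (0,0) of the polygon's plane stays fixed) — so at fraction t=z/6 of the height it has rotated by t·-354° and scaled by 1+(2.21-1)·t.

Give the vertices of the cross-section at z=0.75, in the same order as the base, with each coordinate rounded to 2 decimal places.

t = z/height = 0.75/6 = 0.125
s = 1 + (scale-1)·z/height = 1 + (2.21-1)·0.75/6 = 1.151250
θ = twist·z/height = -354°·0.75/6 = -44.2500° = -0.772308 rad
cos θ = 0.716302, sin θ = -0.697790 (intermediates below are computed at full precision and shown rounded to 5 d.p.)
v1: (-4.5,-2) → rotate → (-4.61894,1.70745) → ×s → (-5.31755,1.96571) → (-5.32,1.97)
v2: (3.5,0.5) → rotate → (2.85595,-2.08412) → ×s → (3.28791,-2.39934) → (3.29,-2.40)
v3: (-2,0.5) → rotate → (-1.08371,1.75373) → ×s → (-1.24762,2.01898) → (-1.25,2.02)

Cross-section at z=0.75: (-5.32,1.97) (3.29,-2.40) (-1.25,2.02)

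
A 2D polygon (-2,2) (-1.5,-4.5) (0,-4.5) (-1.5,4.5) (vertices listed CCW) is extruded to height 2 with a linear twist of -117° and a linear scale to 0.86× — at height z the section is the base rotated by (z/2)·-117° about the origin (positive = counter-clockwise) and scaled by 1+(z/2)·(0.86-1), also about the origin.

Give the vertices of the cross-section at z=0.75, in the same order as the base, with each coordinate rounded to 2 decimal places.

Cross-section at z=0.75: (-0.05,2.68) (-3.98,-2.09) (-2.96,-3.07) (1.93,4.06)

t = z/height = 0.75/2 = 0.375
s = 1 + (scale-1)·z/height = 1 + (0.86-1)·0.75/2 = 0.947500
θ = twist·z/height = -117°·0.75/2 = -43.8750° = -0.765763 rad
cos θ = 0.720854, sin θ = -0.693087 (intermediates below are computed at full precision and shown rounded to 5 d.p.)
v1: (-2,2) → rotate → (-0.05553,2.82788) → ×s → (-0.05262,2.67942) → (-0.05,2.68)
v2: (-1.5,-4.5) → rotate → (-4.20017,-2.20421) → ×s → (-3.97966,-2.08849) → (-3.98,-2.09)
v3: (0,-4.5) → rotate → (-3.11889,-3.24384) → ×s → (-2.95515,-3.07354) → (-2.96,-3.07)
v4: (-1.5,4.5) → rotate → (2.03761,4.28347) → ×s → (1.93064,4.05859) → (1.93,4.06)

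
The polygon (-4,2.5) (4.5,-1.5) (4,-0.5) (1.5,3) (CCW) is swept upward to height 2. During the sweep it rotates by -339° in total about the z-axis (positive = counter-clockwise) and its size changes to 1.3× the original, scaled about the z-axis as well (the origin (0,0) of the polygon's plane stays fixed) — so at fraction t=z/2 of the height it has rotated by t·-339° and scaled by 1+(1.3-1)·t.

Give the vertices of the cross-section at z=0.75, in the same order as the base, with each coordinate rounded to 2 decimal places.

Cross-section at z=0.75: (4.90,1.87) (-4.35,-2.98) (-3.13,-3.21) (1.65,-3.34)

t = z/height = 0.75/2 = 0.375
s = 1 + (scale-1)·z/height = 1 + (1.3-1)·0.75/2 = 1.112500
θ = twist·z/height = -339°·0.75/2 = -127.1250° = -2.218750 rad
cos θ = -0.603556, sin θ = -0.797321 (intermediates below are computed at full precision and shown rounded to 5 d.p.)
v1: (-4,2.5) → rotate → (4.40753,1.68039) → ×s → (4.90337,1.86944) → (4.90,1.87)
v2: (4.5,-1.5) → rotate → (-3.91198,-2.68261) → ×s → (-4.35208,-2.98440) → (-4.35,-2.98)
v3: (4,-0.5) → rotate → (-2.81288,-2.88750) → ×s → (-3.12933,-3.21235) → (-3.13,-3.21)
v4: (1.5,3) → rotate → (1.48663,-3.00665) → ×s → (1.65387,-3.34490) → (1.65,-3.34)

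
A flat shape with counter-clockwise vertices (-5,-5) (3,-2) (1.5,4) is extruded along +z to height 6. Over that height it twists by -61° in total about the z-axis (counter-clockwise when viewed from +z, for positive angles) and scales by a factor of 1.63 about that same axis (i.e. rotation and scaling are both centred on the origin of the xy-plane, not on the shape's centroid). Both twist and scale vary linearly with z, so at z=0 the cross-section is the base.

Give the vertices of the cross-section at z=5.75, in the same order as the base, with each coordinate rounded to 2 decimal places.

Cross-section at z=5.75: (-11.03,2.64) (-0.22,-5.78) (6.73,1.31)

t = z/height = 5.75/6 = 0.958333
s = 1 + (scale-1)·z/height = 1 + (1.63-1)·5.75/6 = 1.603750
θ = twist·z/height = -61°·5.75/6 = -58.4583° = -1.020290 rad
cos θ = 0.523118, sin θ = -0.852260 (intermediates below are computed at full precision and shown rounded to 5 d.p.)
v1: (-5,-5) → rotate → (-6.87689,1.64571) → ×s → (-11.02882,2.63930) → (-11.03,2.64)
v2: (3,-2) → rotate → (-0.13516,-3.60302) → ×s → (-0.21677,-5.77834) → (-0.22,-5.78)
v3: (1.5,4) → rotate → (4.19372,0.81408) → ×s → (6.72567,1.30559) → (6.73,1.31)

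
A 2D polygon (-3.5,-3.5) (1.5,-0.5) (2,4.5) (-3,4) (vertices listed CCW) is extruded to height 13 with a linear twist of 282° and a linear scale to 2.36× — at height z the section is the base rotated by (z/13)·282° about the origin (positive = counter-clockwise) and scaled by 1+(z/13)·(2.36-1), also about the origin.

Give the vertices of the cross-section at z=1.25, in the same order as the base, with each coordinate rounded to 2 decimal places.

Cross-section at z=1.25: (-1.72,-5.33) (1.77,0.27) (-0.31,5.56) (-5.08,2.48)

t = z/height = 1.25/13 = 0.0961538
s = 1 + (scale-1)·z/height = 1 + (2.36-1)·1.25/13 = 1.130769
θ = twist·z/height = 282°·1.25/13 = 27.1154° = 0.473253 rad
cos θ = 0.890090, sin θ = 0.455784 (intermediates below are computed at full precision and shown rounded to 5 d.p.)
v1: (-3.5,-3.5) → rotate → (-1.52007,-4.71056) → ×s → (-1.71885,-5.32656) → (-1.72,-5.33)
v2: (1.5,-0.5) → rotate → (1.56303,0.23863) → ×s → (1.76742,0.26984) → (1.77,0.27)
v3: (2,4.5) → rotate → (-0.27085,4.91697) → ×s → (-0.30627,5.55996) → (-0.31,5.56)
v4: (-3,4) → rotate → (-4.49341,2.19301) → ×s → (-5.08101,2.47979) → (-5.08,2.48)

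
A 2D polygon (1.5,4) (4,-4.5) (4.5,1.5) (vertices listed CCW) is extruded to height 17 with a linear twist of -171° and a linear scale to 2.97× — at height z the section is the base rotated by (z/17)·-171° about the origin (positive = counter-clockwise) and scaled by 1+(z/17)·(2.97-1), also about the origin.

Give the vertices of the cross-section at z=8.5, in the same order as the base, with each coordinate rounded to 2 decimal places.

t = z/height = 8.5/17 = 0.5
s = 1 + (scale-1)·z/height = 1 + (2.97-1)·8.5/17 = 1.985000
θ = twist·z/height = -171°·8.5/17 = -85.5000° = -1.492257 rad
cos θ = 0.078459, sin θ = -0.996917 (intermediates below are computed at full precision and shown rounded to 5 d.p.)
v1: (1.5,4) → rotate → (4.10536,-1.18154) → ×s → (8.14914,-2.34536) → (8.15,-2.35)
v2: (4,-4.5) → rotate → (-4.17229,-4.34074) → ×s → (-8.28200,-8.61636) → (-8.28,-8.62)
v3: (4.5,1.5) → rotate → (1.84844,-4.36844) → ×s → (3.66916,-8.67135) → (3.67,-8.67)

Cross-section at z=8.5: (8.15,-2.35) (-8.28,-8.62) (3.67,-8.67)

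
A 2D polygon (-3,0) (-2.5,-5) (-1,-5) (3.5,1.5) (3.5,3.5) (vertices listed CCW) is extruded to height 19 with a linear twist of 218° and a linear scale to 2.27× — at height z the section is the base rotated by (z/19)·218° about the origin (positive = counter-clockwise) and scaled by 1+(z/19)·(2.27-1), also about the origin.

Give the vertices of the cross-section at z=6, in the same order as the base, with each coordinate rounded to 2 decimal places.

t = z/height = 6/19 = 0.315789
s = 1 + (scale-1)·z/height = 1 + (2.27-1)·6/19 = 1.401053
θ = twist·z/height = 218°·6/19 = 68.8421° = 1.201521 rad
cos θ = 0.360939, sin θ = 0.932589 (intermediates below are computed at full precision and shown rounded to 5 d.p.)
v1: (-3,0) → rotate → (-1.08282,-2.79777) → ×s → (-1.51708,-3.91982) → (-1.52,-3.92)
v2: (-2.5,-5) → rotate → (3.76060,-4.13617) → ×s → (5.26880,-5.79499) → (5.27,-5.79)
v3: (-1,-5) → rotate → (4.30201,-2.73729) → ×s → (6.02734,-3.83508) → (6.03,-3.84)
v4: (3.5,1.5) → rotate → (-0.13560,3.80547) → ×s → (-0.18998,5.33167) → (-0.19,5.33)
v5: (3.5,3.5) → rotate → (-2.00077,4.52735) → ×s → (-2.80319,6.34306) → (-2.80,6.34)

Cross-section at z=6: (-1.52,-3.92) (5.27,-5.79) (6.03,-3.84) (-0.19,5.33) (-2.80,6.34)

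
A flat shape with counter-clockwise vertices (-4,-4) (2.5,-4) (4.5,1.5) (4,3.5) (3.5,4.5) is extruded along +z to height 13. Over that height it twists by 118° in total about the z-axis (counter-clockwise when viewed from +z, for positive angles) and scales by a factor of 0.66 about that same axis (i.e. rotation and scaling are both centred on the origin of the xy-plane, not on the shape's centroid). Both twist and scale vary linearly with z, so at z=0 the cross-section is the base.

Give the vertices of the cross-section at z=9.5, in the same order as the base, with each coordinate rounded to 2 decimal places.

Cross-section at z=9.5: (2.80,-3.20) (3.12,1.68) (-0.90,3.45) (-2.43,3.17) (-3.20,2.85)

t = z/height = 9.5/13 = 0.730769
s = 1 + (scale-1)·z/height = 1 + (0.66-1)·9.5/13 = 0.751538
θ = twist·z/height = 118°·9.5/13 = 86.2308° = 1.505011 rad
cos θ = 0.065738, sin θ = 0.997837 (intermediates below are computed at full precision and shown rounded to 5 d.p.)
v1: (-4,-4) → rotate → (3.72840,-4.25430) → ×s → (2.80203,-3.19727) → (2.80,-3.20)
v2: (2.5,-4) → rotate → (4.15569,2.23164) → ×s → (3.12316,1.67716) → (3.12,1.68)
v3: (4.5,1.5) → rotate → (-1.20093,4.58887) → ×s → (-0.90255,3.44871) → (-0.90,3.45)
v4: (4,3.5) → rotate → (-3.22948,4.22143) → ×s → (-2.42708,3.17257) → (-2.43,3.17)
v5: (3.5,4.5) → rotate → (-4.26018,3.78825) → ×s → (-3.20169,2.84702) → (-3.20,2.85)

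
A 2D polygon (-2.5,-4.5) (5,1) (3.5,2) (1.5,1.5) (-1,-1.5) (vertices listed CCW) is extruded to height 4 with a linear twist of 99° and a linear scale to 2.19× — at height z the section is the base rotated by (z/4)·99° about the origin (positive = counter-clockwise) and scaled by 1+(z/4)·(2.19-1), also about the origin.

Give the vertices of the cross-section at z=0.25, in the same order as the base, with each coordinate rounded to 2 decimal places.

t = z/height = 0.25/4 = 0.0625
s = 1 + (scale-1)·z/height = 1 + (2.19-1)·0.25/4 = 1.074375
θ = twist·z/height = 99°·0.25/4 = 6.1875° = 0.107992 rad
cos θ = 0.994175, sin θ = 0.107782 (intermediates below are computed at full precision and shown rounded to 5 d.p.)
v1: (-2.5,-4.5) → rotate → (-2.00042,-4.74324) → ×s → (-2.14920,-5.09602) → (-2.15,-5.10)
v2: (5,1) → rotate → (4.86309,1.53309) → ×s → (5.22478,1.64711) → (5.22,1.65)
v3: (3.5,2) → rotate → (3.26405,2.36559) → ×s → (3.50681,2.54153) → (3.51,2.54)
v4: (1.5,1.5) → rotate → (1.32959,1.65294) → ×s → (1.42848,1.77587) → (1.43,1.78)
v5: (-1,-1.5) → rotate → (-0.83250,-1.59904) → ×s → (-0.89442,-1.71797) → (-0.89,-1.72)

Cross-section at z=0.25: (-2.15,-5.10) (5.22,1.65) (3.51,2.54) (1.43,1.78) (-0.89,-1.72)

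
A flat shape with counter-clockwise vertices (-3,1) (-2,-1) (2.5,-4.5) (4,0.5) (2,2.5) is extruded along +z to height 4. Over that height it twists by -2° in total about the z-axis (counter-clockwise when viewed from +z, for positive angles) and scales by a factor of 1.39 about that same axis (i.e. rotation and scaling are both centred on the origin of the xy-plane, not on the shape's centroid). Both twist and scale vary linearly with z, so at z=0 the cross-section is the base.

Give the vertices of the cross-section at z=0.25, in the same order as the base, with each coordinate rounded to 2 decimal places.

t = z/height = 0.25/4 = 0.0625
s = 1 + (scale-1)·z/height = 1 + (1.39-1)·0.25/4 = 1.024375
θ = twist·z/height = -2°·0.25/4 = -0.1250° = -0.002182 rad
cos θ = 0.999998, sin θ = -0.002182 (intermediates below are computed at full precision and shown rounded to 5 d.p.)
v1: (-3,1) → rotate → (-2.99781,1.00654) → ×s → (-3.07088,1.03108) → (-3.07,1.03)
v2: (-2,-1) → rotate → (-2.00218,-0.99563) → ×s → (-2.05098,-1.01990) → (-2.05,-1.02)
v3: (2.5,-4.5) → rotate → (2.49018,-4.50544) → ×s → (2.55087,-4.61526) → (2.55,-4.62)
v4: (4,0.5) → rotate → (4.00108,0.49127) → ×s → (4.09861,0.50325) → (4.10,0.50)
v5: (2,2.5) → rotate → (2.00545,2.49563) → ×s → (2.05433,2.55646) → (2.05,2.56)

Cross-section at z=0.25: (-3.07,1.03) (-2.05,-1.02) (2.55,-4.62) (4.10,0.50) (2.05,2.56)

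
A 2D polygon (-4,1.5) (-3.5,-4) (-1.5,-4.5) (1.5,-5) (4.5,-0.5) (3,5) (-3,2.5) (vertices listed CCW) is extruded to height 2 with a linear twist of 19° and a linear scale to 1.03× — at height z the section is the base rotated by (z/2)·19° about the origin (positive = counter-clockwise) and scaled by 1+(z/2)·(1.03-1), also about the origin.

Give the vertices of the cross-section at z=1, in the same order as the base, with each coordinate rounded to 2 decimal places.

t = z/height = 1/2 = 0.5
s = 1 + (scale-1)·z/height = 1 + (1.03-1)·1/2 = 1.015000
θ = twist·z/height = 19°·1/2 = 9.5000° = 0.165806 rad
cos θ = 0.986286, sin θ = 0.165048 (intermediates below are computed at full precision and shown rounded to 5 d.p.)
v1: (-4,1.5) → rotate → (-4.19271,0.81924) → ×s → (-4.25560,0.83153) → (-4.26,0.83)
v2: (-3.5,-4) → rotate → (-2.79181,-4.52281) → ×s → (-2.83369,-4.59065) → (-2.83,-4.59)
v3: (-1.5,-4.5) → rotate → (-0.73671,-4.68586) → ×s → (-0.74776,-4.75614) → (-0.75,-4.76)
v4: (1.5,-5) → rotate → (2.30467,-4.68386) → ×s → (2.33924,-4.75411) → (2.34,-4.75)
v5: (4.5,-0.5) → rotate → (4.52081,0.24957) → ×s → (4.58862,0.25331) → (4.59,0.25)
v6: (3,5) → rotate → (2.13362,5.42657) → ×s → (2.16562,5.50797) → (2.17,5.51)
v7: (-3,2.5) → rotate → (-3.37148,1.97057) → ×s → (-3.42205,2.00013) → (-3.42,2.00)

Cross-section at z=1: (-4.26,0.83) (-2.83,-4.59) (-0.75,-4.76) (2.34,-4.75) (4.59,0.25) (2.17,5.51) (-3.42,2.00)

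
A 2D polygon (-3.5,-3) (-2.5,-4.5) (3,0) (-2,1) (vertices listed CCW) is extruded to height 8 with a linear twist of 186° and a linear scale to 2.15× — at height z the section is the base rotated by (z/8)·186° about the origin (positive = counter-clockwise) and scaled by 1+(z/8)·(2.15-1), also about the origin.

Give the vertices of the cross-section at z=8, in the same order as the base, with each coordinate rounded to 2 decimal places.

Cross-section at z=8: (6.81,7.20) (4.33,10.18) (-6.41,-0.67) (4.50,-1.69)

t = z/height = 8/8 = 1
s = 1 + (scale-1)·z/height = 1 + (2.15-1)·8/8 = 2.150000
θ = twist·z/height = 186°·8/8 = 186.0000° = 3.246312 rad
cos θ = -0.994522, sin θ = -0.104528 (intermediates below are computed at full precision and shown rounded to 5 d.p.)
v1: (-3.5,-3) → rotate → (3.16724,3.34942) → ×s → (6.80957,7.20124) → (6.81,7.20)
v2: (-2.5,-4.5) → rotate → (2.01593,4.73667) → ×s → (4.33424,10.18384) → (4.33,10.18)
v3: (3,0) → rotate → (-2.98357,-0.31359) → ×s → (-6.41467,-0.67421) → (-6.41,-0.67)
v4: (-2,1) → rotate → (2.09357,-0.78546) → ×s → (4.50118,-1.68875) → (4.50,-1.69)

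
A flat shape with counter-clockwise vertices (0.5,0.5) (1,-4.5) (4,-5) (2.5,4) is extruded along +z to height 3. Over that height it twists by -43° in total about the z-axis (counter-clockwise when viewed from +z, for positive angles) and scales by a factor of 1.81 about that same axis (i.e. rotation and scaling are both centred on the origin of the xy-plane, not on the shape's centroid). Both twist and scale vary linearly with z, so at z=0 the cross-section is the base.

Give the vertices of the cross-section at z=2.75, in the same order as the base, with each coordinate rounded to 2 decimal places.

Cross-section at z=2.75: (1.23,0.12) (-3.63,-7.16) (-0.15,-11.16) (7.79,2.62)

t = z/height = 2.75/3 = 0.916667
s = 1 + (scale-1)·z/height = 1 + (1.81-1)·2.75/3 = 1.742500
θ = twist·z/height = -43°·2.75/3 = -39.4167° = -0.687951 rad
cos θ = 0.772549, sin θ = -0.634955 (intermediates below are computed at full precision and shown rounded to 5 d.p.)
v1: (0.5,0.5) → rotate → (0.70375,0.06880) → ×s → (1.22629,0.11988) → (1.23,0.12)
v2: (1,-4.5) → rotate → (-2.08475,-4.11143) → ×s → (-3.63268,-7.16416) → (-3.63,-7.16)
v3: (4,-5) → rotate → (-0.08458,-6.40257) → ×s → (-0.14738,-11.15647) → (-0.15,-11.16)
v4: (2.5,4) → rotate → (4.47119,1.50281) → ×s → (7.79105,2.61864) → (7.79,2.62)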